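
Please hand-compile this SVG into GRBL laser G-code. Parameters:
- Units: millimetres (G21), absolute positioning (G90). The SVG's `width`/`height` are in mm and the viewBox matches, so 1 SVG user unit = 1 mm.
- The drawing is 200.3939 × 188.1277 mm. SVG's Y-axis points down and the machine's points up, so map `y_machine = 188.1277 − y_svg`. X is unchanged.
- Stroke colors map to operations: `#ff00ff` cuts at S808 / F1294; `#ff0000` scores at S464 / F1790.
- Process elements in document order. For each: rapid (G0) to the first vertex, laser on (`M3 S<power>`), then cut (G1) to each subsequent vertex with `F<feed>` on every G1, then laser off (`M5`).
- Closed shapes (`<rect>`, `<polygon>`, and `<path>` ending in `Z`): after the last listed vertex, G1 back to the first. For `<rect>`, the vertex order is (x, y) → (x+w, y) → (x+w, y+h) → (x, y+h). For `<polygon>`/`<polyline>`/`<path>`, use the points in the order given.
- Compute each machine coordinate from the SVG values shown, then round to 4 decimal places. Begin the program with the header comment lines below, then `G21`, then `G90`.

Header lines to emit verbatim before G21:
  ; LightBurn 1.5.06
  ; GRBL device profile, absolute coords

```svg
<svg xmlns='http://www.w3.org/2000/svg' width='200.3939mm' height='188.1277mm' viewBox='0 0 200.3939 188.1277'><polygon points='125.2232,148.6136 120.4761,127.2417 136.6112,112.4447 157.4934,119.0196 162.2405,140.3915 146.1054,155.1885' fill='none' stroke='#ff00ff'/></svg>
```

; LightBurn 1.5.06
; GRBL device profile, absolute coords
G21
G90
G0 X125.2232 Y39.5141
M3 S808
G1 X120.4761 Y60.8860 F1294
G1 X136.6112 Y75.6830 F1294
G1 X157.4934 Y69.1081 F1294
G1 X162.2405 Y47.7362 F1294
G1 X146.1054 Y32.9392 F1294
G1 X125.2232 Y39.5141 F1294
M5

viewBox `0 0 200.3939 188.1277` with mm width/height → 1 unit = 1 mm. Flip: y_m = 188.1277 − y_svg.

**Shape 1** — `<polygon>` regular polygon, stroke `#ff00ff` → cut (S808, F1294). Machine vertices: (125.2232,39.5141) → (120.4761,60.8860) → (136.6112,75.6830) → (157.4934,69.1081) → (162.2405,47.7362) → (146.1054,32.9392) → (125.2232,39.5141). Closed: final G1 returns to the first vertex.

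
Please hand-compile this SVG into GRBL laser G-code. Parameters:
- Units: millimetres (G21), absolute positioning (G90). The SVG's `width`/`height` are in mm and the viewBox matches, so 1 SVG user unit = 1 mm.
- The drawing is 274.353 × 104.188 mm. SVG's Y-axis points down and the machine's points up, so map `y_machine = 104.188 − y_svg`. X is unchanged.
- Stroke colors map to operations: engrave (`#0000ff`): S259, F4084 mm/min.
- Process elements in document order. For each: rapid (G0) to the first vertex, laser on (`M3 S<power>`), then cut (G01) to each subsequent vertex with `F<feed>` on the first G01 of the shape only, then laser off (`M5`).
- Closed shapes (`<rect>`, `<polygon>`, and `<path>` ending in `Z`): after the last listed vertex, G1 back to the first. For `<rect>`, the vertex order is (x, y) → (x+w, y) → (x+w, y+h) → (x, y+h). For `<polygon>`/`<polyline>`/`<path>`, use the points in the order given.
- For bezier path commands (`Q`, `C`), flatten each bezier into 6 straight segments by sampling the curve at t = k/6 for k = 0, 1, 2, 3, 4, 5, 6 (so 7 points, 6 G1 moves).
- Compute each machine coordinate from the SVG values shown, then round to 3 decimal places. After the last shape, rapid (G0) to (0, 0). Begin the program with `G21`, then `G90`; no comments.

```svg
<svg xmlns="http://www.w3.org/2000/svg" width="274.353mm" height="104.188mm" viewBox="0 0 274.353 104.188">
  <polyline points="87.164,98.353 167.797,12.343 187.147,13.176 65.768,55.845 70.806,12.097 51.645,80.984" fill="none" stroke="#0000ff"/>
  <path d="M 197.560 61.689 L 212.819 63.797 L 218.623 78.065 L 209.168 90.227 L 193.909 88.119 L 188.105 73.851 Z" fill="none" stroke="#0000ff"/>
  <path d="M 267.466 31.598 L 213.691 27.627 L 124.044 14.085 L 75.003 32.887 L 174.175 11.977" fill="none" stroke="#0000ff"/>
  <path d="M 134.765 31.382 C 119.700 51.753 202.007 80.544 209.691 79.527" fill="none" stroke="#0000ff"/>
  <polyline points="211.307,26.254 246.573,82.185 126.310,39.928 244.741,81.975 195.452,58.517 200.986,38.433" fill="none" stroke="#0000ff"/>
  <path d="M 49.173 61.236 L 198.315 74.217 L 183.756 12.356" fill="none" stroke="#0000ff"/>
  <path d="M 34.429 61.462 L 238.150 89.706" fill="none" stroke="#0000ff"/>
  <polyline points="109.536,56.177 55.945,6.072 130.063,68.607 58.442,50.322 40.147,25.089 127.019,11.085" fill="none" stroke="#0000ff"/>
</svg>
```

Since the viewBox matches the mm dimensions, user units are millimetres directly. The only transform is the Y-flip y_m = 104.188 − y_svg.

Shape 1 is a open polyline drawn with `<polyline>`. Its stroke #0000ff means engrave at S259, F4084. After flipping Y the toolpath is (87.164,5.835) → (167.797,91.845) → (187.147,91.012) → (65.768,48.343) → (70.806,92.091) → (51.645,23.204).

Shape 2 is a regular polygon drawn with `<path>`. Its stroke #0000ff means engrave at S259, F4084. After flipping Y the toolpath is (197.560,42.499) → (212.819,40.391) → (218.623,26.123) → (209.168,13.961) → (193.909,16.069) → (188.105,30.337) → (197.560,42.499), returning to the start.

Shape 3 is a open polyline drawn with `<path>`. Its stroke #0000ff means engrave at S259, F4084. After flipping Y the toolpath is (267.466,72.590) → (213.691,76.561) → (124.044,90.103) → (75.003,71.301) → (174.175,92.211).

Shape 4 is a cubic bezier drawn with `<path>`. Its stroke #0000ff means engrave at S259, F4084. After flipping Y the toolpath is (134.765,72.806) → (134.551,62.096) → (145.787,51.044) → (163.697,40.713) → (183.503,32.164) → (200.427,26.460) → (209.691,24.661).

Shape 5 is a open polyline drawn with `<polyline>`. Its stroke #0000ff means engrave at S259, F4084. After flipping Y the toolpath is (211.307,77.934) → (246.573,22.003) → (126.310,64.260) → (244.741,22.213) → (195.452,45.671) → (200.986,65.755).

Shape 6 is a open polyline drawn with `<path>`. Its stroke #0000ff means engrave at S259, F4084. After flipping Y the toolpath is (49.173,42.952) → (198.315,29.971) → (183.756,91.832).

Shape 7 is a line segment drawn with `<path>`. Its stroke #0000ff means engrave at S259, F4084. After flipping Y the toolpath is (34.429,42.726) → (238.150,14.482).

Shape 8 is a open polyline drawn with `<polyline>`. Its stroke #0000ff means engrave at S259, F4084. After flipping Y the toolpath is (109.536,48.011) → (55.945,98.116) → (130.063,35.581) → (58.442,53.866) → (40.147,79.099) → (127.019,93.103).

G21
G90
G0 X87.164 Y5.835
M3 S259
G01 X167.797 Y91.845 F4084
G01 X187.147 Y91.012
G01 X65.768 Y48.343
G01 X70.806 Y92.091
G01 X51.645 Y23.204
M5
G0 X197.560 Y42.499
M3 S259
G01 X212.819 Y40.391 F4084
G01 X218.623 Y26.123
G01 X209.168 Y13.961
G01 X193.909 Y16.069
G01 X188.105 Y30.337
G01 X197.560 Y42.499
M5
G0 X267.466 Y72.590
M3 S259
G01 X213.691 Y76.561 F4084
G01 X124.044 Y90.103
G01 X75.003 Y71.301
G01 X174.175 Y92.211
M5
G0 X134.765 Y72.806
M3 S259
G01 X134.551 Y62.096 F4084
G01 X145.787 Y51.044
G01 X163.697 Y40.713
G01 X183.503 Y32.164
G01 X200.427 Y26.460
G01 X209.691 Y24.661
M5
G0 X211.307 Y77.934
M3 S259
G01 X246.573 Y22.003 F4084
G01 X126.310 Y64.260
G01 X244.741 Y22.213
G01 X195.452 Y45.671
G01 X200.986 Y65.755
M5
G0 X49.173 Y42.952
M3 S259
G01 X198.315 Y29.971 F4084
G01 X183.756 Y91.832
M5
G0 X34.429 Y42.726
M3 S259
G01 X238.150 Y14.482 F4084
M5
G0 X109.536 Y48.011
M3 S259
G01 X55.945 Y98.116 F4084
G01 X130.063 Y35.581
G01 X58.442 Y53.866
G01 X40.147 Y79.099
G01 X127.019 Y93.103
M5
G0 X0.000 Y0.000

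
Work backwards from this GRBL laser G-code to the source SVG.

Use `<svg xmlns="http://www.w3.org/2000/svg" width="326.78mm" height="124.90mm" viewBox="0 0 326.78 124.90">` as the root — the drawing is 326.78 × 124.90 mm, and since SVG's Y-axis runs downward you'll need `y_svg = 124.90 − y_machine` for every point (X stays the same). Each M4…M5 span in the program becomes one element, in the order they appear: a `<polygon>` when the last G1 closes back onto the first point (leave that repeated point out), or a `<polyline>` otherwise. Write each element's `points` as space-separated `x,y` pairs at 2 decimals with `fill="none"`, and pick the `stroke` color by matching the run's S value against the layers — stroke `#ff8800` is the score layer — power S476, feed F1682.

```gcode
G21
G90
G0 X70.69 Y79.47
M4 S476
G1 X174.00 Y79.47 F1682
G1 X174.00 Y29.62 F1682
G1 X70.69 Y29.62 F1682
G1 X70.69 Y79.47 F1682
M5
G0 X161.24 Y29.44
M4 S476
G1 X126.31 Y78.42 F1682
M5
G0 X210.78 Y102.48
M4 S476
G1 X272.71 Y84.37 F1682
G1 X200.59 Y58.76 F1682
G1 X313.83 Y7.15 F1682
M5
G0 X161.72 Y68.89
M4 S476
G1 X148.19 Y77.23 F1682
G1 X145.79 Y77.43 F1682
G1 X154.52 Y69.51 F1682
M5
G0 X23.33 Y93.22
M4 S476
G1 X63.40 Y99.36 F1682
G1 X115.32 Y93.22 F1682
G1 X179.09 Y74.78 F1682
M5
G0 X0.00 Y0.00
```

Machine Y-up, SVG Y-down with viewBox height 124.90, so y_svg = 124.90 − y_machine; X carries over. Every run uses S476, so all elements get stroke `#ff8800` (score).

Run 1: The run returns to its start, so emit a `<polygon>` with points (Y-flipped): 70.69,45.43 174.00,45.43 174.00,95.28 70.69,95.28.

Run 2: The run is open, so emit a `<polyline>` with points (Y-flipped): 161.24,95.46 126.31,46.48.

Run 3: The run is open, so emit a `<polyline>` with points (Y-flipped): 210.78,22.42 272.71,40.53 200.59,66.14 313.83,117.75.

Run 4: The run is open, so emit a `<polyline>` with points (Y-flipped): 161.72,56.01 148.19,47.67 145.79,47.47 154.52,55.39.

Run 5: The run is open, so emit a `<polyline>` with points (Y-flipped): 23.33,31.68 63.40,25.54 115.32,31.68 179.09,50.12.

<svg xmlns="http://www.w3.org/2000/svg" width="326.78mm" height="124.90mm" viewBox="0 0 326.78 124.90">
  <polygon points="70.69,45.43 174.00,45.43 174.00,95.28 70.69,95.28" fill="none" stroke="#ff8800"/>
  <polyline points="161.24,95.46 126.31,46.48" fill="none" stroke="#ff8800"/>
  <polyline points="210.78,22.42 272.71,40.53 200.59,66.14 313.83,117.75" fill="none" stroke="#ff8800"/>
  <polyline points="161.72,56.01 148.19,47.67 145.79,47.47 154.52,55.39" fill="none" stroke="#ff8800"/>
  <polyline points="23.33,31.68 63.40,25.54 115.32,31.68 179.09,50.12" fill="none" stroke="#ff8800"/>
</svg>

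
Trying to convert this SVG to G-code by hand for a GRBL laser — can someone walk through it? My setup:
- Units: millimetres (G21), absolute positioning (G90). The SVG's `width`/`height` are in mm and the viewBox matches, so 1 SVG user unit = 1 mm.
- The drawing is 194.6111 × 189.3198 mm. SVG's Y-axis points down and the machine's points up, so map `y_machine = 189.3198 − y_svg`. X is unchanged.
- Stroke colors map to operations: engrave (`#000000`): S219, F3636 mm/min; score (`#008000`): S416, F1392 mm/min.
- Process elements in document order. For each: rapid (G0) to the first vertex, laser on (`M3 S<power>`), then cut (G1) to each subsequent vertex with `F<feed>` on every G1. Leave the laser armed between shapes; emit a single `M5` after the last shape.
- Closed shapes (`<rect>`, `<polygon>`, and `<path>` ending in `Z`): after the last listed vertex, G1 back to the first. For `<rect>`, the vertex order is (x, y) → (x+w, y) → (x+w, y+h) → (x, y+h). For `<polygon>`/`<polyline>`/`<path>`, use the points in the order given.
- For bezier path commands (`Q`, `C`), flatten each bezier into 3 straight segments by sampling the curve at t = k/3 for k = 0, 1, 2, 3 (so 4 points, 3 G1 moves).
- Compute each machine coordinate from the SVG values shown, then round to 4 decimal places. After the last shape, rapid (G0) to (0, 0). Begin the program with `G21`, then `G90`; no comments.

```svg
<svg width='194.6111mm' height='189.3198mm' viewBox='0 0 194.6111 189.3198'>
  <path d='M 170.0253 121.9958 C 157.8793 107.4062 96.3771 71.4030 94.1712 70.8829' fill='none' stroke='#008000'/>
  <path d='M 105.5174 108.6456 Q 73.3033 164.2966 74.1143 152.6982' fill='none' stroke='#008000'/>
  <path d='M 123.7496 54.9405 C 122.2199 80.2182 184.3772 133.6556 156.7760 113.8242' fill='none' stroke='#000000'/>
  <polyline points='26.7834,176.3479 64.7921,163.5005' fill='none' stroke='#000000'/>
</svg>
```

G21
G90
G0 X170.0253 Y67.3240
M3 S416
G1 X145.4514 Y86.9442 F1392
G1 X112.1184 Y108.1964 F1392
G1 X94.1712 Y118.4369 F1392
G0 X105.5174 Y80.6742
M3 S416
G1 X87.7108 Y51.0457 F1392
G1 X77.2431 Y36.3615 F1392
G1 X74.1143 Y36.6216 F1392
G0 X123.7496 Y134.3793
M3 S219
G1 X137.7657 Y103.4716 F3636
G1 X160.1409 Y76.3305 F3636
G1 X156.7760 Y75.4956 F3636
G0 X26.7834 Y12.9719
M3 S219
G1 X64.7921 Y25.8193 F3636
M5
G0 X0.0000 Y0.0000

viewBox `0 0 194.6111 189.3198` with mm width/height → 1 unit = 1 mm. Flip: y_m = 189.3198 − y_svg.

**Shape 1** — `<path>` cubic bezier, stroke `#008000` → score (S416, F1392). Control points (SVG): P0=(170.0253,121.9958), P1=(157.8793,107.4062), P2=(96.3771,71.4030), P3=(94.1712,70.8829); sampled at t=k/3. Machine vertices: (170.0253,67.3240) → (145.4514,86.9442) → (112.1184,108.1964) → (94.1712,118.4369). Open path.

**Shape 2** — `<path>` quadratic bezier, stroke `#008000` → score (S416, F1392). Control points (SVG): P0=(105.5174,108.6456), P1=(73.3033,164.2966), P2=(74.1143,152.6982); sampled at t=k/3. Machine vertices: (105.5174,80.6742) → (87.7108,51.0457) → (77.2431,36.3615) → (74.1143,36.6216). Open path.

**Shape 3** — `<path>` cubic bezier, stroke `#000000` → engrave (S219, F3636). Control points (SVG): P0=(123.7496,54.9405), P1=(122.2199,80.2182), P2=(184.3772,133.6556), P3=(156.7760,113.8242); sampled at t=k/3. Machine vertices: (123.7496,134.3793) → (137.7657,103.4716) → (160.1409,76.3305) → (156.7760,75.4956). Open path.

**Shape 4** — `<polyline>` line segment, stroke `#000000` → engrave (S219, F3636). Machine vertices: (26.7834,12.9719) → (64.7921,25.8193). Open path.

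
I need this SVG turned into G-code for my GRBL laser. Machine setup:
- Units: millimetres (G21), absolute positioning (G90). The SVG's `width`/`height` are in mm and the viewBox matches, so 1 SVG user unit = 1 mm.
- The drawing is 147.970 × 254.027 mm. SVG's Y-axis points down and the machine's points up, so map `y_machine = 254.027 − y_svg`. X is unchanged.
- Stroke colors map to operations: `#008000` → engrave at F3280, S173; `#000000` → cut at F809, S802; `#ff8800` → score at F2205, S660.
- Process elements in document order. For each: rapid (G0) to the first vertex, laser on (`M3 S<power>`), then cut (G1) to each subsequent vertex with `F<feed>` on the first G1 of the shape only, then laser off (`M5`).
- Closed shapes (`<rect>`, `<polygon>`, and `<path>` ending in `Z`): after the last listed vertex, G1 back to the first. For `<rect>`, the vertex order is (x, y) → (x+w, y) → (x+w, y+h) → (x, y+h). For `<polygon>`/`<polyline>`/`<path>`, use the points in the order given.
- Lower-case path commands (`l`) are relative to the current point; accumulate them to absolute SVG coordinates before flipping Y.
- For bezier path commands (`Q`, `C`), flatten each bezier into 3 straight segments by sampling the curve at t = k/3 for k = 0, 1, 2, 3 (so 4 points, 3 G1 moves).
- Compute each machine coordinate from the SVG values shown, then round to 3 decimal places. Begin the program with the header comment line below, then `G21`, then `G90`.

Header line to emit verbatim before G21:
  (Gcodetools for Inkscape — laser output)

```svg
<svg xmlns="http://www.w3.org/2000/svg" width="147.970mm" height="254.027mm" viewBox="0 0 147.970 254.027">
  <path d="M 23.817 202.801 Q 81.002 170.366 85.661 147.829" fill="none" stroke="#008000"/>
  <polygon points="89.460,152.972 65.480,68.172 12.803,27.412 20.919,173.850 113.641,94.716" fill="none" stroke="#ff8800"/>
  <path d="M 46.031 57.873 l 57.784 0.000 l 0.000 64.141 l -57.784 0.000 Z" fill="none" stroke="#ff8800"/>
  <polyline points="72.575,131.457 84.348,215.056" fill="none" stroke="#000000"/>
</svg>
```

1 u = 1 mm; y_m = 254.027 − y.

[1] `<path>` quadratic bezier, #008000→engrave S173 F3280: (23.817,51.226) → (56.104,71.750) → (76.719,90.074) → (85.661,106.198)

[2] `<polygon>` closed polygon, #ff8800→score S660 F2205: (89.460,101.055) → (65.480,185.855) → (12.803,226.615) → (20.919,80.177) → (113.641,159.311) → (89.460,101.055) (closed)

[3] `<path>` rectangle, #ff8800→score S660 F2205: (46.031,196.154) → (103.815,196.154) → (103.815,132.013) → (46.031,132.013) → (46.031,196.154) (closed)

[4] `<polyline>` line segment, #000000→cut S802 F809: (72.575,122.570) → (84.348,38.971)

(Gcodetools for Inkscape — laser output)
G21
G90
G0 X23.817 Y51.226
M3 S173
G1 X56.104 Y71.750 F3280
G1 X76.719 Y90.074
G1 X85.661 Y106.198
M5
G0 X89.460 Y101.055
M3 S660
G1 X65.480 Y185.855 F2205
G1 X12.803 Y226.615
G1 X20.919 Y80.177
G1 X113.641 Y159.311
G1 X89.460 Y101.055
M5
G0 X46.031 Y196.154
M3 S660
G1 X103.815 Y196.154 F2205
G1 X103.815 Y132.013
G1 X46.031 Y132.013
G1 X46.031 Y196.154
M5
G0 X72.575 Y122.570
M3 S802
G1 X84.348 Y38.971 F809
M5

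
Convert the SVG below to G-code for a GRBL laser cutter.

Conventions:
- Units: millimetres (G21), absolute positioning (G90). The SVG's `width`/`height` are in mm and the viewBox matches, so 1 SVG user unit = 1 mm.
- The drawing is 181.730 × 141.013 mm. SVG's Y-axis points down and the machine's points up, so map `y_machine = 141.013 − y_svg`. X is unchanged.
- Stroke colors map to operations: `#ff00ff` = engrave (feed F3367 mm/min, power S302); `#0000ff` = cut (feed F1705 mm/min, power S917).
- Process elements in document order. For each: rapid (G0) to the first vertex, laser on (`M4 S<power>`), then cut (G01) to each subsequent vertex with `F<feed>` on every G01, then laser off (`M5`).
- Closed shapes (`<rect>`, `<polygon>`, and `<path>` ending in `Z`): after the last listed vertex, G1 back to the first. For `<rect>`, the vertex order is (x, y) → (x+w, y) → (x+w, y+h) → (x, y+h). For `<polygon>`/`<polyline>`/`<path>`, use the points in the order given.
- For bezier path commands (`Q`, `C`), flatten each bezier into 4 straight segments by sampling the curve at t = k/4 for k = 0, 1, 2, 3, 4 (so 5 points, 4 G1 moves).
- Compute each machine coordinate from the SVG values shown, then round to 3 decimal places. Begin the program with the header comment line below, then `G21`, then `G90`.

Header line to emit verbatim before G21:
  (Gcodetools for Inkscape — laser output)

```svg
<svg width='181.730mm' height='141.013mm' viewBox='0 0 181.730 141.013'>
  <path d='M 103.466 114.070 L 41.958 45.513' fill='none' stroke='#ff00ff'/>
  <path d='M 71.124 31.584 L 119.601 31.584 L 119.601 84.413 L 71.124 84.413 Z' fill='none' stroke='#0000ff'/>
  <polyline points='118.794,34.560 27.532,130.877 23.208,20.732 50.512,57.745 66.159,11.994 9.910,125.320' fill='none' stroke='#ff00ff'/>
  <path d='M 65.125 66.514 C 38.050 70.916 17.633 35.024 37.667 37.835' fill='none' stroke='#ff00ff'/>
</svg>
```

viewBox `0 0 181.730 141.013` with mm width/height → 1 unit = 1 mm. Flip: y_m = 141.013 − y_svg.

**Shape 1** — `<path>` line segment, stroke `#ff00ff` → engrave (S302, F3367). Machine vertices: (103.466,26.943) → (41.958,95.500). Open path.

**Shape 2** — `<path>` rectangle, stroke `#0000ff` → cut (S917, F1705). Machine vertices: (71.124,109.429) → (119.601,109.429) → (119.601,56.600) → (71.124,56.600) → (71.124,109.429). Closed: final G1 returns to the first vertex.

**Shape 3** — `<polyline>` open polyline, stroke `#ff00ff` → engrave (S302, F3367). Machine vertices: (118.794,106.453) → (27.532,10.136) → (23.208,120.281) → (50.512,83.268) → (66.159,129.019) → (9.910,15.693). Open path.

**Shape 4** — `<path>` cubic bezier, stroke `#ff00ff` → engrave (S302, F3367). Control points (SVG): P0=(65.125,66.514), P1=(38.050,70.916), P2=(17.633,35.024), P3=(37.667,37.835); sampled at t=k/4. Machine vertices: (65.125,74.499) → (46.595,77.518) → (33.730,88.242) → (29.698,99.264) → (37.667,103.178). Open path.

(Gcodetools for Inkscape — laser output)
G21
G90
G0 X103.466 Y26.943
M4 S302
G01 X41.958 Y95.500 F3367
M5
G0 X71.124 Y109.429
M4 S917
G01 X119.601 Y109.429 F1705
G01 X119.601 Y56.600 F1705
G01 X71.124 Y56.600 F1705
G01 X71.124 Y109.429 F1705
M5
G0 X118.794 Y106.453
M4 S302
G01 X27.532 Y10.136 F3367
G01 X23.208 Y120.281 F3367
G01 X50.512 Y83.268 F3367
G01 X66.159 Y129.019 F3367
G01 X9.910 Y15.693 F3367
M5
G0 X65.125 Y74.499
M4 S302
G01 X46.595 Y77.518 F3367
G01 X33.730 Y88.242 F3367
G01 X29.698 Y99.264 F3367
G01 X37.667 Y103.178 F3367
M5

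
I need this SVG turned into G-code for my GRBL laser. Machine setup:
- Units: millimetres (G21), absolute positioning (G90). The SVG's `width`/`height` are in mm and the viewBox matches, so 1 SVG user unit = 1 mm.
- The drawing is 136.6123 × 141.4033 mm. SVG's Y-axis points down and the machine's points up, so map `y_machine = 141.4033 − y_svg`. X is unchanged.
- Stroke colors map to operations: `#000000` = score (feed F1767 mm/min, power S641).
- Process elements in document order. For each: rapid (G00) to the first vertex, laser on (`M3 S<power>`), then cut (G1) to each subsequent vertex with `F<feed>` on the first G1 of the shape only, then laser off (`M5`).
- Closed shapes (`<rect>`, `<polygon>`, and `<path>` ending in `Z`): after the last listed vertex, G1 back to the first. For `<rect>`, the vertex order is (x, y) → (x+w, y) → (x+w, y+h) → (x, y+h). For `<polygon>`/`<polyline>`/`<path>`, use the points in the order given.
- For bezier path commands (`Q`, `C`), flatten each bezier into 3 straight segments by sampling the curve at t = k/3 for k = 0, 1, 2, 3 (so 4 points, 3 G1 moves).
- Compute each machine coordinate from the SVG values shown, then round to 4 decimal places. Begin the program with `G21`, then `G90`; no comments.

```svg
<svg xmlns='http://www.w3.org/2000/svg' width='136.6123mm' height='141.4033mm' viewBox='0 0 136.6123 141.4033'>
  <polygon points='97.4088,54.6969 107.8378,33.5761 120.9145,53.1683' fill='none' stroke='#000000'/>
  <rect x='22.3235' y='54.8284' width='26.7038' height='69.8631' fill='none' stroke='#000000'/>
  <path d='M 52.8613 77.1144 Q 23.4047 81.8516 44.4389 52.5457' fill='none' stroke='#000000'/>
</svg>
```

Since the viewBox matches the mm dimensions, user units are millimetres directly. The only transform is the Y-flip y_m = 141.4033 − y_svg.

Shape 1 is a regular polygon drawn with `<polygon>`. Its stroke #000000 means score at S641, F1767. After flipping Y the toolpath is (97.4088,86.7064) → (107.8378,107.8272) → (120.9145,88.2350) → (97.4088,86.7064), returning to the start.

Shape 2 is a rectangle drawn with `<rect>`. Its stroke #000000 means score at S641, F1767. After flipping Y the toolpath is (22.3235,86.5749) → (49.0273,86.5749) → (49.0273,16.7118) → (22.3235,16.7118) → (22.3235,86.5749), returning to the start.

Shape 3 is a quadratic bezier drawn with `<path>`. Its stroke #000000 means score at S641, F1767. After flipping Y the toolpath is (52.8613,64.2889) → (38.8337,64.9133) → (36.0262,73.1029) → (44.4389,88.8576).

G21
G90
G00 X97.4088 Y86.7064
M3 S641
G1 X107.8378 Y107.8272 F1767
G1 X120.9145 Y88.2350
G1 X97.4088 Y86.7064
M5
G00 X22.3235 Y86.5749
M3 S641
G1 X49.0273 Y86.5749 F1767
G1 X49.0273 Y16.7118
G1 X22.3235 Y16.7118
G1 X22.3235 Y86.5749
M5
G00 X52.8613 Y64.2889
M3 S641
G1 X38.8337 Y64.9133 F1767
G1 X36.0262 Y73.1029
G1 X44.4389 Y88.8576
M5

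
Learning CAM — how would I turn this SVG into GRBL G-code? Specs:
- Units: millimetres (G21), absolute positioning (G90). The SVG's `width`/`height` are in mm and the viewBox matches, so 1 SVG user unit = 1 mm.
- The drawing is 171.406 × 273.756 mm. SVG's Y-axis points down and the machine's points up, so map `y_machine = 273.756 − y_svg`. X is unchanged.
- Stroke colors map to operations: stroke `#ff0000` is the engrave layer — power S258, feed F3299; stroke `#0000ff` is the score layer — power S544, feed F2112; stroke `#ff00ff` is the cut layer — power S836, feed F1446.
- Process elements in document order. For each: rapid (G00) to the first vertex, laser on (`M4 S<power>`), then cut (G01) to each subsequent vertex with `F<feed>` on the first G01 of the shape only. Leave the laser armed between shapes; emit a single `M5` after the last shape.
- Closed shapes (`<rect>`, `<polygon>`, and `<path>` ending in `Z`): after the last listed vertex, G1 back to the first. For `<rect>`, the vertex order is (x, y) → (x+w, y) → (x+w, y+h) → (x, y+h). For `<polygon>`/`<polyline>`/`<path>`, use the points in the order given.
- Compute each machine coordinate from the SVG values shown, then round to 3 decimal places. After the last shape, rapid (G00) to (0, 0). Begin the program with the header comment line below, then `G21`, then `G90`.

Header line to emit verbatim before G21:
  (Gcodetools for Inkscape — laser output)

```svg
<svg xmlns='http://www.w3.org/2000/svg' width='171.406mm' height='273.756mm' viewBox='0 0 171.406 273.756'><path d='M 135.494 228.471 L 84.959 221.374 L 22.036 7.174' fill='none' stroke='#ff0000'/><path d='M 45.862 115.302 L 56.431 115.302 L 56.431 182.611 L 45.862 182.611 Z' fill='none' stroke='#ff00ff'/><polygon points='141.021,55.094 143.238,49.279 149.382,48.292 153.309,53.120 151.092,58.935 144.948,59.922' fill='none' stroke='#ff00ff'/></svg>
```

viewBox `0 0 171.406 273.756` with mm width/height → 1 unit = 1 mm. Flip: y_m = 273.756 − y_svg.

**Shape 1** — `<path>` open polyline, stroke `#ff0000` → engrave (S258, F3299). Machine vertices: (135.494,45.285) → (84.959,52.382) → (22.036,266.582). Open path.

**Shape 2** — `<path>` rectangle, stroke `#ff00ff` → cut (S836, F1446). Machine vertices: (45.862,158.454) → (56.431,158.454) → (56.431,91.145) → (45.862,91.145) → (45.862,158.454). Closed: final G1 returns to the first vertex.

**Shape 3** — `<polygon>` regular polygon, stroke `#ff00ff` → cut (S836, F1446). Machine vertices: (141.021,218.662) → (143.238,224.477) → (149.382,225.464) → (153.309,220.636) → (151.092,214.821) → (144.948,213.834) → (141.021,218.662). Closed: final G1 returns to the first vertex.

(Gcodetools for Inkscape — laser output)
G21
G90
G00 X135.494 Y45.285
M4 S258
G01 X84.959 Y52.382 F3299
G01 X22.036 Y266.582
G00 X45.862 Y158.454
M4 S836
G01 X56.431 Y158.454 F1446
G01 X56.431 Y91.145
G01 X45.862 Y91.145
G01 X45.862 Y158.454
G00 X141.021 Y218.662
M4 S836
G01 X143.238 Y224.477 F1446
G01 X149.382 Y225.464
G01 X153.309 Y220.636
G01 X151.092 Y214.821
G01 X144.948 Y213.834
G01 X141.021 Y218.662
M5
G00 X0.000 Y0.000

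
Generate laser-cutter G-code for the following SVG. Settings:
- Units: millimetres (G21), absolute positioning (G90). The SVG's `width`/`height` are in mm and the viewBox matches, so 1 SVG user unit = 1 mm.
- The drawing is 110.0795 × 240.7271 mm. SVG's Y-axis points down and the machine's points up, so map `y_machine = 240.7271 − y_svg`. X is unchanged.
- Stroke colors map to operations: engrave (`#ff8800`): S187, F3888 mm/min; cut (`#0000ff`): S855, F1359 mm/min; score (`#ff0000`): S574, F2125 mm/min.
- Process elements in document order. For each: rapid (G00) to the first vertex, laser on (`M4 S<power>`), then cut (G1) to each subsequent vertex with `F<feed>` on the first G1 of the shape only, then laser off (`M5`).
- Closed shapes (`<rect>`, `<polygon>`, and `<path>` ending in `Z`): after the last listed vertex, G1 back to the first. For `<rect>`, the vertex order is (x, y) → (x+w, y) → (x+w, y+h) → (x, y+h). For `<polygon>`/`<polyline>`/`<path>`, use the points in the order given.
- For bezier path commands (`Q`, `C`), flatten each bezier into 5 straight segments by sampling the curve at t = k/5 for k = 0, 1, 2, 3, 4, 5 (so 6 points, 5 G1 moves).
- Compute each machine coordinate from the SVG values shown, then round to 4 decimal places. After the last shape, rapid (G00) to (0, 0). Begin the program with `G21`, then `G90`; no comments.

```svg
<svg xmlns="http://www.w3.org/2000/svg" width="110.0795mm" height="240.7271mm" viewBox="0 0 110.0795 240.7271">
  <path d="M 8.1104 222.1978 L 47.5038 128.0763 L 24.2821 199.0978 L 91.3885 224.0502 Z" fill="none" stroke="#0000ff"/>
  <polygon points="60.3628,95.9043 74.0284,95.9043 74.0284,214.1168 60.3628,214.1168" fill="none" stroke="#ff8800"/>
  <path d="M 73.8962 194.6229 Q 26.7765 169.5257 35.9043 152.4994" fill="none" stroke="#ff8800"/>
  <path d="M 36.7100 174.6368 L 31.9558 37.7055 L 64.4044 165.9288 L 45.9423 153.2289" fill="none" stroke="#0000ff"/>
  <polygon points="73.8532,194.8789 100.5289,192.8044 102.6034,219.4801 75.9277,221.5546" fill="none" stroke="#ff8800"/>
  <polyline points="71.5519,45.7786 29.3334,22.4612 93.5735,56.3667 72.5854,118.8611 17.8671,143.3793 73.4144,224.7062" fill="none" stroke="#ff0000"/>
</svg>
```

viewBox `0 0 110.0795 240.7271` with mm width/height → 1 unit = 1 mm. Flip: y_m = 240.7271 − y_svg.

**Shape 1** — `<path>` closed polygon, stroke `#0000ff` → cut (S855, F1359). Machine vertices: (8.1104,18.5293) → (47.5038,112.6508) → (24.2821,41.6293) → (91.3885,16.6769) → (8.1104,18.5293). Closed: final G1 returns to the first vertex.

**Shape 2** — `<polygon>` rectangle, stroke `#ff8800` → engrave (S187, F3888). Machine vertices: (60.3628,144.8228) → (74.0284,144.8228) → (74.0284,26.6103) → (60.3628,26.6103) → (60.3628,144.8228). Closed: final G1 returns to the first vertex.

**Shape 3** — `<path>` quadratic bezier, stroke `#ff8800` → engrave (S187, F3888). Control points (SVG): P0=(73.8962,194.6229), P1=(26.7765,169.5257), P2=(35.9043,152.4994); sampled at t=k/5. Machine vertices: (73.8962,46.1042) → (57.2982,55.8202) → (45.2000,64.8906) → (37.6017,73.3153) → (34.5031,81.0943) → (35.9043,88.2277). Open path.

**Shape 4** — `<path>` open polyline, stroke `#0000ff` → cut (S855, F1359). Machine vertices: (36.7100,66.0903) → (31.9558,203.0216) → (64.4044,74.7983) → (45.9423,87.4982). Open path.

**Shape 5** — `<polygon>` regular polygon, stroke `#ff8800` → engrave (S187, F3888). Machine vertices: (73.8532,45.8482) → (100.5289,47.9227) → (102.6034,21.2470) → (75.9277,19.1725) → (73.8532,45.8482). Closed: final G1 returns to the first vertex.

**Shape 6** — `<polyline>` open polyline, stroke `#ff0000` → score (S574, F2125). Machine vertices: (71.5519,194.9485) → (29.3334,218.2659) → (93.5735,184.3604) → (72.5854,121.8660) → (17.8671,97.3478) → (73.4144,16.0209). Open path.

G21
G90
G00 X8.1104 Y18.5293
M4 S855
G1 X47.5038 Y112.6508 F1359
G1 X24.2821 Y41.6293
G1 X91.3885 Y16.6769
G1 X8.1104 Y18.5293
M5
G00 X60.3628 Y144.8228
M4 S187
G1 X74.0284 Y144.8228 F3888
G1 X74.0284 Y26.6103
G1 X60.3628 Y26.6103
G1 X60.3628 Y144.8228
M5
G00 X73.8962 Y46.1042
M4 S187
G1 X57.2982 Y55.8202 F3888
G1 X45.2000 Y64.8906
G1 X37.6017 Y73.3153
G1 X34.5031 Y81.0943
G1 X35.9043 Y88.2277
M5
G00 X36.7100 Y66.0903
M4 S855
G1 X31.9558 Y203.0216 F1359
G1 X64.4044 Y74.7983
G1 X45.9423 Y87.4982
M5
G00 X73.8532 Y45.8482
M4 S187
G1 X100.5289 Y47.9227 F3888
G1 X102.6034 Y21.2470
G1 X75.9277 Y19.1725
G1 X73.8532 Y45.8482
M5
G00 X71.5519 Y194.9485
M4 S574
G1 X29.3334 Y218.2659 F2125
G1 X93.5735 Y184.3604
G1 X72.5854 Y121.8660
G1 X17.8671 Y97.3478
G1 X73.4144 Y16.0209
M5
G00 X0.0000 Y0.0000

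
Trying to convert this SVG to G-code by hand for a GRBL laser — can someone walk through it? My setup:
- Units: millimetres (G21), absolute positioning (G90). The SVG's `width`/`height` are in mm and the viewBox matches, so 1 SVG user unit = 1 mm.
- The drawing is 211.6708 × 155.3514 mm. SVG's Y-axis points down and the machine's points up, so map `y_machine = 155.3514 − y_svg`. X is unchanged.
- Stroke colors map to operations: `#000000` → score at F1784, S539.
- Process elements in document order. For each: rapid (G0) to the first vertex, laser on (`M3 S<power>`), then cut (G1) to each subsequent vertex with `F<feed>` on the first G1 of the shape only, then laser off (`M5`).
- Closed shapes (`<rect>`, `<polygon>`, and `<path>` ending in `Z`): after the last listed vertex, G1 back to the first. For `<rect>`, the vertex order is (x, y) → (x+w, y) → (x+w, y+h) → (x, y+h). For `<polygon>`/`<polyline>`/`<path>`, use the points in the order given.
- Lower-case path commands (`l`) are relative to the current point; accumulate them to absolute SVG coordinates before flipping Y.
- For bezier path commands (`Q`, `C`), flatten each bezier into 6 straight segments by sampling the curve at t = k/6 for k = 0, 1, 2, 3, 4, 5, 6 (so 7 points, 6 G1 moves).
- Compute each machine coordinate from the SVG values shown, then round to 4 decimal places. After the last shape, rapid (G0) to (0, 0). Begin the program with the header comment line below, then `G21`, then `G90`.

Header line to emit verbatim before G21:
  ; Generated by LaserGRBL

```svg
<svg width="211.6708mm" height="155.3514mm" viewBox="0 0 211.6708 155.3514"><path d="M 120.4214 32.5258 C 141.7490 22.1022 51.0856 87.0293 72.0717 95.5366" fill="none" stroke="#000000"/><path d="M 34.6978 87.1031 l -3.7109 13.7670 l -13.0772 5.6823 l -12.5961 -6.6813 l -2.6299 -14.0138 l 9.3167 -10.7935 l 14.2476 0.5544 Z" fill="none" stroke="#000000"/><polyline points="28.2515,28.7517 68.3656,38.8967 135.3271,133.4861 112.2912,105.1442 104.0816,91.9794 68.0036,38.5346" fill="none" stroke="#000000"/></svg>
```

; Generated by LaserGRBL
G21
G90
G0 X120.4214 Y122.8256
M3 S539
G1 X122.7880 Y122.3682 F1784
G1 X112.7016 Y113.0127
G1 X96.3746 Y98.4193
G1 X80.0191 Y82.2483
G1 X69.8474 Y68.1601
G1 X72.0717 Y59.8148
M5
G0 X34.6978 Y68.2483
M3 S539
G1 X30.9869 Y54.4813 F1784
G1 X17.9097 Y48.7990
G1 X5.3136 Y55.4803
G1 X2.6837 Y69.4941
G1 X12.0004 Y80.2876
G1 X26.2480 Y79.7332
G1 X34.6978 Y68.2483
M5
G0 X28.2515 Y126.5997
M3 S539
G1 X68.3656 Y116.4547 F1784
G1 X135.3271 Y21.8653
G1 X112.2912 Y50.2072
G1 X104.0816 Y63.3720
G1 X68.0036 Y116.8168
M5
G0 X0.0000 Y0.0000

1 u = 1 mm; y_m = 155.3514 − y.

[1] `<path>` cubic bezier, #000000→score S539 F1784: (120.4214,122.8256) → (122.7880,122.3682) → (112.7016,113.0127) → (96.3746,98.4193) → (80.0191,82.2483) → (69.8474,68.1601) → (72.0717,59.8148)

[2] `<path>` regular polygon, #000000→score S539 F1784: (34.6978,68.2483) → (30.9869,54.4813) → (17.9097,48.7990) → (5.3136,55.4803) → (2.6837,69.4941) → (12.0004,80.2876) → (26.2480,79.7332) → (34.6978,68.2483) (closed)

[3] `<polyline>` open polyline, #000000→score S539 F1784: (28.2515,126.5997) → (68.3656,116.4547) → (135.3271,21.8653) → (112.2912,50.2072) → (104.0816,63.3720) → (68.0036,116.8168)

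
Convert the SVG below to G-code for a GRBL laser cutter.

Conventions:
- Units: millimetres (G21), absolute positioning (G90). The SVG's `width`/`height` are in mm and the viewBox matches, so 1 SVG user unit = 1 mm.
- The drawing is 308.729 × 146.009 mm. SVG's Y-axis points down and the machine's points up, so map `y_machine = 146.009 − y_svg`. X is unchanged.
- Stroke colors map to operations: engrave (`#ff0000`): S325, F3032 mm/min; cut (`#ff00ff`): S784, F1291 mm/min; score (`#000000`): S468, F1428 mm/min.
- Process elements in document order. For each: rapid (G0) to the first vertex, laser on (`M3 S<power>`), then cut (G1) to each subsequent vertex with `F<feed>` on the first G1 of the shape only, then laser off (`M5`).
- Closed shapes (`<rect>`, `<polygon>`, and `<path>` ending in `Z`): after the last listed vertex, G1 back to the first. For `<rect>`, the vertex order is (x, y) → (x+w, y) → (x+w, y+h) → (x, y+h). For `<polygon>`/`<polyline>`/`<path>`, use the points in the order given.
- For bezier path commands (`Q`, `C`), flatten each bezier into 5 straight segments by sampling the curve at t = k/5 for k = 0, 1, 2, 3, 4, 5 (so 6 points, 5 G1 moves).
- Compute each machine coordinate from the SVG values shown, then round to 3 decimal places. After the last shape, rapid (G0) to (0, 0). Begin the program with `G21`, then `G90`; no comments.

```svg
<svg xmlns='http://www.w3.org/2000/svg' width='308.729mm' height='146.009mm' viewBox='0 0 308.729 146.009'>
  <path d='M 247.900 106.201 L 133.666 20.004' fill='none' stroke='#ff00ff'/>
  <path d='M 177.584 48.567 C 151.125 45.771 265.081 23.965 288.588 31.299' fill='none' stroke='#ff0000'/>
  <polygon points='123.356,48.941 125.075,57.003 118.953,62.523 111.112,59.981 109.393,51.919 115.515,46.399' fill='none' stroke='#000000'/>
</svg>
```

G21
G90
G0 X247.900 Y39.808
M3 S784
G1 X133.666 Y126.005 F1291
M5
G0 X177.584 Y97.442
M3 S325
G1 X176.711 Y101.016 F3032
G1 X198.457 Y106.840
G1 X231.739 Y112.605
G1 X265.477 Y115.999
G1 X288.588 Y114.710
M5
G0 X123.356 Y97.068
M3 S468
G1 X125.075 Y89.006 F1428
G1 X118.953 Y83.486
G1 X111.112 Y86.028
G1 X109.393 Y94.090
G1 X115.515 Y99.610
G1 X123.356 Y97.068
M5
G0 X0.000 Y0.000

viewBox `0 0 308.729 146.009` with mm width/height → 1 unit = 1 mm. Flip: y_m = 146.009 − y_svg.

**Shape 1** — `<path>` line segment, stroke `#ff00ff` → cut (S784, F1291). Machine vertices: (247.900,39.808) → (133.666,126.005). Open path.

**Shape 2** — `<path>` cubic bezier, stroke `#ff0000` → engrave (S325, F3032). Control points (SVG): P0=(177.584,48.567), P1=(151.125,45.771), P2=(265.081,23.965), P3=(288.588,31.299); sampled at t=k/5. Machine vertices: (177.584,97.442) → (176.711,101.016) → (198.457,106.840) → (231.739,112.605) → (265.477,115.999) → (288.588,114.710). Open path.

**Shape 3** — `<polygon>` regular polygon, stroke `#000000` → score (S468, F1428). Machine vertices: (123.356,97.068) → (125.075,89.006) → (118.953,83.486) → (111.112,86.028) → (109.393,94.090) → (115.515,99.610) → (123.356,97.068). Closed: final G1 returns to the first vertex.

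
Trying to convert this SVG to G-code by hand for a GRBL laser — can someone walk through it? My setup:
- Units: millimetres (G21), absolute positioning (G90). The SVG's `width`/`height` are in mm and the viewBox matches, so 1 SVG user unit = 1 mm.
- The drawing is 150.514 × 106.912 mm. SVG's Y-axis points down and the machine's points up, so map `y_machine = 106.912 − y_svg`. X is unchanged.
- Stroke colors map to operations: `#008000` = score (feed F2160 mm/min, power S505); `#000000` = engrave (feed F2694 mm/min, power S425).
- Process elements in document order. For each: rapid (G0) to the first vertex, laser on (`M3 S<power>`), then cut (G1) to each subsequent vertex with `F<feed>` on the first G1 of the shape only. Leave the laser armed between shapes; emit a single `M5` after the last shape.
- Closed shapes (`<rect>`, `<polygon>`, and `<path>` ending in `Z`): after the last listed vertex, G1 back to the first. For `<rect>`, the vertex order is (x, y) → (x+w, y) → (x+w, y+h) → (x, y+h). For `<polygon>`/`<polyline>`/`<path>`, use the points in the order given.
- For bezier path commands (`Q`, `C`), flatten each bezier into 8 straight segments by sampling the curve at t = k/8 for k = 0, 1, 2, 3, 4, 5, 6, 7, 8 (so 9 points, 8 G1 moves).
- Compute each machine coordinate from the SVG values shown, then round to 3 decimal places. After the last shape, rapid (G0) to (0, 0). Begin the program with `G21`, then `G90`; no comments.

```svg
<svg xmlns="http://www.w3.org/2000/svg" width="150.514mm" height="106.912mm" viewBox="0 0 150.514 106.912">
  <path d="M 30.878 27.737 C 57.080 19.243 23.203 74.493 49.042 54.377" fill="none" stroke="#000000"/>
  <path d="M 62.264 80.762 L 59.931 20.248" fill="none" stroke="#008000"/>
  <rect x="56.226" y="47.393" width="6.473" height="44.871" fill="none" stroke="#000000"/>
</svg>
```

1 u = 1 mm; y_m = 106.912 − y.

[1] `<path>` cubic bezier, #000000→engrave S425 F2694: (30.878,79.175) → (38.122,79.644) → (41.136,75.767) → (41.327,69.175) → (40.096,61.497) → (38.848,54.364) → (38.988,49.406) → (41.918,48.253) → (49.042,52.535)

[2] `<path>` line segment, #008000→score S505 F2160: (62.264,26.150) → (59.931,86.664)

[3] `<rect>` rectangle, #000000→engrave S425 F2694: (56.226,59.519) → (62.699,59.519) → (62.699,14.648) → (56.226,14.648) → (56.226,59.519) (closed)

G21
G90
G0 X30.878 Y79.175
M3 S425
G1 X38.122 Y79.644 F2694
G1 X41.136 Y75.767
G1 X41.327 Y69.175
G1 X40.096 Y61.497
G1 X38.848 Y54.364
G1 X38.988 Y49.406
G1 X41.918 Y48.253
G1 X49.042 Y52.535
G0 X62.264 Y26.150
M3 S505
G1 X59.931 Y86.664 F2160
G0 X56.226 Y59.519
M3 S425
G1 X62.699 Y59.519 F2694
G1 X62.699 Y14.648
G1 X56.226 Y14.648
G1 X56.226 Y59.519
M5
G0 X0.000 Y0.000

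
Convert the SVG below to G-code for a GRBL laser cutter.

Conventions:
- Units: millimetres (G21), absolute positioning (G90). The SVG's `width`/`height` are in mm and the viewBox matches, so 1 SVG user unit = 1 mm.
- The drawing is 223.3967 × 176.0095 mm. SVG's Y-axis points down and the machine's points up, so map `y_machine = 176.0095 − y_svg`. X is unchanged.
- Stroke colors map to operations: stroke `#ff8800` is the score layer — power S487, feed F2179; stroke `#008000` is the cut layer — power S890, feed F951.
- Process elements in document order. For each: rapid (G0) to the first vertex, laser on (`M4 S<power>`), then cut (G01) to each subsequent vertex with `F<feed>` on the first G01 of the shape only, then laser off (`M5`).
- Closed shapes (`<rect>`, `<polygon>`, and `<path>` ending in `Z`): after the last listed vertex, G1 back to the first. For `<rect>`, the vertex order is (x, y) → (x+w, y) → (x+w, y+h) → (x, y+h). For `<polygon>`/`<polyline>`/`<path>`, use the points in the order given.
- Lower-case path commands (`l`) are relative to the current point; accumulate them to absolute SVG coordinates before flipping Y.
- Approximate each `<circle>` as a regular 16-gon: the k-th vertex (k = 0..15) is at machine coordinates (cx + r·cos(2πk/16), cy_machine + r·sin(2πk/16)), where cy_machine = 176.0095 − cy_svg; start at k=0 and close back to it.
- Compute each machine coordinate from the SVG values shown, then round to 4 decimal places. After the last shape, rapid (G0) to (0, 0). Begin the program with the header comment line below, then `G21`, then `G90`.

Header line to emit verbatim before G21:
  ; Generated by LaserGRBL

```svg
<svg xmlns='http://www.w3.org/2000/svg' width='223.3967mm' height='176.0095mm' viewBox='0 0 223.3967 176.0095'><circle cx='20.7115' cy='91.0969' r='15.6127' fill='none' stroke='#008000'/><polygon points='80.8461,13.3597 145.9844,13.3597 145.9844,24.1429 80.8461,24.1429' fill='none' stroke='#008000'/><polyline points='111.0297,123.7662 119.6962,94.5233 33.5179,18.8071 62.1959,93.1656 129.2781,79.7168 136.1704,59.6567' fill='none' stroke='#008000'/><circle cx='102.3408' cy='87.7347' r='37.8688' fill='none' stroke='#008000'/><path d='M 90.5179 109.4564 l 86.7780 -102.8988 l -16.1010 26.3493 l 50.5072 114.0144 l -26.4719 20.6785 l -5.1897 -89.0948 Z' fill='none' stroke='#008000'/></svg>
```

; Generated by LaserGRBL
G21
G90
G0 X36.3242 Y84.9126
M4 S890
G01 X35.1358 Y90.8873 F951
G01 X31.7513 Y95.9524
G01 X26.6862 Y99.3369
G01 X20.7115 Y100.5253
G01 X14.7368 Y99.3369
G01 X9.6717 Y95.9524
G01 X6.2872 Y90.8873
G01 X5.0988 Y84.9126
G01 X6.2872 Y78.9379
G01 X9.6717 Y73.8728
G01 X14.7368 Y70.4883
G01 X20.7115 Y69.2999
G01 X26.6862 Y70.4883
G01 X31.7513 Y73.8728
G01 X35.1358 Y78.9379
G01 X36.3242 Y84.9126
M5
G0 X80.8461 Y162.6498
M4 S890
G01 X145.9844 Y162.6498 F951
G01 X145.9844 Y151.8666
G01 X80.8461 Y151.8666
G01 X80.8461 Y162.6498
M5
G0 X111.0297 Y52.2433
M4 S890
G01 X119.6962 Y81.4862 F951
G01 X33.5179 Y157.2024
G01 X62.1959 Y82.8439
G01 X129.2781 Y96.2927
G01 X136.1704 Y116.3528
M5
G0 X140.2096 Y88.2748
M4 S890
G01 X137.3270 Y102.7666 F951
G01 X129.1181 Y115.0521
G01 X116.8326 Y123.2610
G01 X102.3408 Y126.1436
G01 X87.8490 Y123.2610
G01 X75.5635 Y115.0521
G01 X67.3546 Y102.7666
G01 X64.4720 Y88.2748
G01 X67.3546 Y73.7830
G01 X75.5635 Y61.4975
G01 X87.8490 Y53.2886
G01 X102.3408 Y50.4060
G01 X116.8326 Y53.2886
G01 X129.1181 Y61.4975
G01 X137.3270 Y73.7830
G01 X140.2096 Y88.2748
M5
G0 X90.5179 Y66.5531
M4 S890
G01 X177.2959 Y169.4519 F951
G01 X161.1949 Y143.1026
G01 X211.7021 Y29.0882
G01 X185.2302 Y8.4097
G01 X180.0405 Y97.5045
G01 X90.5179 Y66.5531
M5
G0 X0.0000 Y0.0000

viewBox `0 0 223.3967 176.0095` with mm width/height → 1 unit = 1 mm. Flip: y_m = 176.0095 − y_svg.

**Shape 1** — `<circle>` circle, stroke `#008000` → cut (S890, F951). Machine vertices: (36.3242,84.9126) → (35.1358,90.8873) → (31.7513,95.9524) → (26.6862,99.3369) → (20.7115,100.5253) → (14.7368,99.3369) → (9.6717,95.9524) → (6.2872,90.8873) → (5.0988,84.9126) → (6.2872,78.9379) → (9.6717,73.8728) → (14.7368,70.4883) → (20.7115,69.2999) → (26.6862,70.4883) → (31.7513,73.8728) → (35.1358,78.9379) → (36.3242,84.9126). Closed: final G1 returns to the first vertex.

**Shape 2** — `<polygon>` rectangle, stroke `#008000` → cut (S890, F951). Machine vertices: (80.8461,162.6498) → (145.9844,162.6498) → (145.9844,151.8666) → (80.8461,151.8666) → (80.8461,162.6498). Closed: final G1 returns to the first vertex.

**Shape 3** — `<polyline>` open polyline, stroke `#008000` → cut (S890, F951). Machine vertices: (111.0297,52.2433) → (119.6962,81.4862) → (33.5179,157.2024) → (62.1959,82.8439) → (129.2781,96.2927) → (136.1704,116.3528). Open path.

**Shape 4** — `<circle>` circle, stroke `#008000` → cut (S890, F951). Machine vertices: (140.2096,88.2748) → (137.3270,102.7666) → (129.1181,115.0521) → (116.8326,123.2610) → (102.3408,126.1436) → (87.8490,123.2610) → (75.5635,115.0521) → (67.3546,102.7666) → (64.4720,88.2748) → (67.3546,73.7830) → (75.5635,61.4975) → (87.8490,53.2886) → (102.3408,50.4060) → (116.8326,53.2886) → (129.1181,61.4975) → (137.3270,73.7830) → (140.2096,88.2748). Closed: final G1 returns to the first vertex.

**Shape 5** — `<path>` closed polygon, stroke `#008000` → cut (S890, F951). Machine vertices: (90.5179,66.5531) → (177.2959,169.4519) → (161.1949,143.1026) → (211.7021,29.0882) → (185.2302,8.4097) → (180.0405,97.5045) → (90.5179,66.5531). Closed: final G1 returns to the first vertex.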